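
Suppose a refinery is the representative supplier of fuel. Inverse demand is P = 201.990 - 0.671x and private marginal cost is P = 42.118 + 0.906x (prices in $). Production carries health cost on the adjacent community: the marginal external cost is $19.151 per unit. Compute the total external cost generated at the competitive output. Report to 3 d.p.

$1941.477

Market equilibrium (private): 42.118 + 0.906x = 201.990 - 0.671x → x_m = 101.3773.
Total external cost = MEC × x_m = 19.151 × 101.3773 = 1941.4767.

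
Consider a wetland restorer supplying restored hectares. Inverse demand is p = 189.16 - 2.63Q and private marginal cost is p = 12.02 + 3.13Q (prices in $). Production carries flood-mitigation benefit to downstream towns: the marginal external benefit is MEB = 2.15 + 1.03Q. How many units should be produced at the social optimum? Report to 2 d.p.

Social marginal cost = private MC − MEB = 9.87 + 2.10Q.
Set SMC = demand: 9.87 + 2.10Q = 189.16 - 2.63Q → Q* = 37.9049.

Q* = 37.90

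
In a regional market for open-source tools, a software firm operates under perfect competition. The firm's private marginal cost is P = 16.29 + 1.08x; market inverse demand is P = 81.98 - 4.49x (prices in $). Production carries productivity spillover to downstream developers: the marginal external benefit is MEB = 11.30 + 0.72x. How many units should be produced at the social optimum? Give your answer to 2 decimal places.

Social marginal cost = private MC − MEB = 4.99 + 0.36x.
Set SMC = demand: 4.99 + 0.36x = 81.98 - 4.49x → x* = 15.8742.

x* = 15.87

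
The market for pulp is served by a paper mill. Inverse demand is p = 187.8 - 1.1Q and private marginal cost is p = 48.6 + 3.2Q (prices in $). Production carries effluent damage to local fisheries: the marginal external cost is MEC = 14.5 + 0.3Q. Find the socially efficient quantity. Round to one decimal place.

Social marginal cost = private MC + MEC = 63.1 + 3.5Q.
Set SMC = demand: 63.1 + 3.5Q = 187.8 - 1.1Q → Q* = 27.1087.

Q* = 27.1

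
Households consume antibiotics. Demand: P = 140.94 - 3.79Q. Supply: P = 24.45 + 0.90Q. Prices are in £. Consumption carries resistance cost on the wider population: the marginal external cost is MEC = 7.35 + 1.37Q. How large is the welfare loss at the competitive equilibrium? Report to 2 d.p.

Market equilibrium (private): 24.45 + 0.90Q = 140.94 - 3.79Q → Q_m = 24.8380.
Social marginal benefit = demand − MEC = 133.59 - 5.16Q.
Set SMB = MC: 133.59 - 5.16Q = 24.45 + 0.90Q → Q* = 18.0099.
Height of the DWL triangle at Q_m is MC(Q_m) − SMB(Q_m) = MEC(Q_m) = 41.3780.
DWL = ½ × 6.8281 × 41.3780 = 141.2666.

DWL = £141.27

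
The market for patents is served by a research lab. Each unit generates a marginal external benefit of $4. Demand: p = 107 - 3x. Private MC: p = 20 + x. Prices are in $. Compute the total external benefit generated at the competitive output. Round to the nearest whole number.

$87

Market equilibrium (private): 20 + x = 107 - 3x → x_m = 21.7500.
Total external benefit = MEB × x_m = 4 × 21.7500 = 87.0000.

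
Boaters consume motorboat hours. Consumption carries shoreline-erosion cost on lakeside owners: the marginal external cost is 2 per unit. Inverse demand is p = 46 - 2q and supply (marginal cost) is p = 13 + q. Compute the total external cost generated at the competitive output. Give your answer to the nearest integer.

Market equilibrium (private): 13 + q = 46 - 2q → q_m = 11.0000.
Total external cost = MEC × q_m = 2 × 11.0000 = 22.0000.

22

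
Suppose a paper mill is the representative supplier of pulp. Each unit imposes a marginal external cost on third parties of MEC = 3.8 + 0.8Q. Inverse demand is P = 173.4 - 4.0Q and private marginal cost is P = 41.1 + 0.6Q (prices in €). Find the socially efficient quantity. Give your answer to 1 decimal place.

Q* = 23.8

Social marginal cost = private MC + MEC = 44.9 + 1.4Q.
Set SMC = demand: 44.9 + 1.4Q = 173.4 - 4.0Q → Q* = 23.7963.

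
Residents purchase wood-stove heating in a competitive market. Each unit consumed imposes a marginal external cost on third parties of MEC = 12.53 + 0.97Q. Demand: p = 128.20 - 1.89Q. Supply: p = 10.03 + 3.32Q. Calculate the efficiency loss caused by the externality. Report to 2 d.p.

DWL = 96.47

Market equilibrium (private): 10.03 + 3.32Q = 128.20 - 1.89Q → Q_m = 22.6814.
Social marginal benefit = demand − MEC = 115.67 - 2.86Q.
Set SMB = MC: 115.67 - 2.86Q = 10.03 + 3.32Q → Q* = 17.0939.
The loss is the area between SMB and MC from Q* to Q_m; with linear curves that's a triangle of height MEC(Q_m).
DWL = ½ × 5.5875 × 34.5309 = 96.4707.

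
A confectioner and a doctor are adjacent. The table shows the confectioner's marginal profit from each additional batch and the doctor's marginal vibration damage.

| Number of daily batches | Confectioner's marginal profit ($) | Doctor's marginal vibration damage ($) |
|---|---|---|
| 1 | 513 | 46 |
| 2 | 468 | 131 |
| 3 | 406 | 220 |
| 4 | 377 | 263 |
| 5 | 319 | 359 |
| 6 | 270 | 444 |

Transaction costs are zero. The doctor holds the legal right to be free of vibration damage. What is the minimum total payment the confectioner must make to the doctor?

Efficient level: marginal profit ≥ marginal vibration damage through level 4, so k* = 4.
With the doctor holding the right, the confectioner must at least compensate total damage at k*: 46 + 131 + 220 + 263 = 660.

$660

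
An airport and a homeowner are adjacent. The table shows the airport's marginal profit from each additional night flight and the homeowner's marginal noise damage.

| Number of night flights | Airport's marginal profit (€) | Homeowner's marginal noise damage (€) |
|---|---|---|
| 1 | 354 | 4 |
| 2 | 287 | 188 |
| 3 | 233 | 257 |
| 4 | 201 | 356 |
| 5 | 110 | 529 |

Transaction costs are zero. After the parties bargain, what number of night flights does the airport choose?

Bargaining reaches the level where marginal profit last exceeds marginal noise damage.
That holds through level 2 (287 ≥ 188) but not at 3 (233 < 257).

2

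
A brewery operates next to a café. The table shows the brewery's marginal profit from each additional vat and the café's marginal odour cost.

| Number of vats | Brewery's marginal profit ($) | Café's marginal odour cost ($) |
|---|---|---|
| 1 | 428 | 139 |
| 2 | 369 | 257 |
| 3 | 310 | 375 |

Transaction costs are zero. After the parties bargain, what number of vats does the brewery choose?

2

Bargaining reaches the level where marginal profit last exceeds marginal odour cost.
That holds through level 2 (369 ≥ 257) but not at 3 (310 < 375).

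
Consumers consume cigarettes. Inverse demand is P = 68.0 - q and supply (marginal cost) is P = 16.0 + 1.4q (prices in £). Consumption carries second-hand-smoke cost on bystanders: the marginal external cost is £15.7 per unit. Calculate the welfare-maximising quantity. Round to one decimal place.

q* = 15.1

Social marginal benefit = demand − MEC = 52.3 - q.
Set SMB = MC: 52.3 - q = 16.0 + 1.4q → q* = 15.1250.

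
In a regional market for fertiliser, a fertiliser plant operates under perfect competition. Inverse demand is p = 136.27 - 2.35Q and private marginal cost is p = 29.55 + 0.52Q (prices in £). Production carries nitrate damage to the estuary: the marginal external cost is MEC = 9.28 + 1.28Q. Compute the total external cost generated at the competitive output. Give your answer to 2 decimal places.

£1230.00

Market equilibrium (private): 29.55 + 0.52Q = 136.27 - 2.35Q → Q_m = 37.1847.
Total external cost = ∫₀^{Q_m} (9.28 + 1.28Q) dQ = 9.28×37.1847 + ½×1.28×37.1847² = 1230.0032.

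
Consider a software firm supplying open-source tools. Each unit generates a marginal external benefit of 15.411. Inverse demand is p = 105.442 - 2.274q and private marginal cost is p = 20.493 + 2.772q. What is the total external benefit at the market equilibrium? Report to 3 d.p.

259.443

Market equilibrium (private): 20.493 + 2.772q = 105.442 - 2.274q → q_m = 16.8349.
Total external benefit = MEB × q_m = 15.411 × 16.8349 = 259.4426.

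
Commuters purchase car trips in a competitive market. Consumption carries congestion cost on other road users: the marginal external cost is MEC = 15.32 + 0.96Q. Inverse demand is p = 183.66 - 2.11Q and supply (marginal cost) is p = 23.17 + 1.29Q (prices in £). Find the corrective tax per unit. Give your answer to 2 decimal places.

Social marginal benefit = demand − MEC = 168.34 - 3.07Q.
Set SMB = MC: 168.34 - 3.07Q = 23.17 + 1.29Q → Q* = 33.2959.
The Pigouvian tax equals MEC at Q*: 15.32 + 0.96×33.2959 = 47.2841.

tax = £47.28 per unit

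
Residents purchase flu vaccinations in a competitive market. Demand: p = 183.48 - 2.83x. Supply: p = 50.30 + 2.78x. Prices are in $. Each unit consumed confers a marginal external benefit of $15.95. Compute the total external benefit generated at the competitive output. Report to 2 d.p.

$378.65

Market equilibrium (private): 50.30 + 2.78x = 183.48 - 2.83x → x_m = 23.7398.
Total external benefit = MEB × x_m = 15.95 × 23.7398 = 378.6498.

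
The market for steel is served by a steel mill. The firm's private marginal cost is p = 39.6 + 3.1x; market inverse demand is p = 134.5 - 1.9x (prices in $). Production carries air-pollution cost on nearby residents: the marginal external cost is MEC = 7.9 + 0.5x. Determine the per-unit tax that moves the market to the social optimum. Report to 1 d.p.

Social marginal cost = private MC + MEC = 47.5 + 3.6x.
Set SMC = demand: 47.5 + 3.6x = 134.5 - 1.9x → x* = 15.8182.
The Pigouvian tax equals MEC at x*: 7.9 + 0.5×15.8182 = 15.8091.

tax = $15.8 per unit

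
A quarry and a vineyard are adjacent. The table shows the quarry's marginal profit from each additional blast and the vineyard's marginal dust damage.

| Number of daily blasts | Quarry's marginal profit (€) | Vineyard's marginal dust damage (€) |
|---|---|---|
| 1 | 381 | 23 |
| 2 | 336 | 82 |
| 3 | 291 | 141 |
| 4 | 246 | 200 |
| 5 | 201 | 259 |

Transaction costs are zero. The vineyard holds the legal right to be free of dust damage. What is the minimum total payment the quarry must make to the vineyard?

Efficient level: marginal profit ≥ marginal dust damage through level 4, so k* = 4.
With the vineyard holding the right, the quarry must at least compensate total damage at k*: 23 + 82 + 141 + 200 = 446.

€446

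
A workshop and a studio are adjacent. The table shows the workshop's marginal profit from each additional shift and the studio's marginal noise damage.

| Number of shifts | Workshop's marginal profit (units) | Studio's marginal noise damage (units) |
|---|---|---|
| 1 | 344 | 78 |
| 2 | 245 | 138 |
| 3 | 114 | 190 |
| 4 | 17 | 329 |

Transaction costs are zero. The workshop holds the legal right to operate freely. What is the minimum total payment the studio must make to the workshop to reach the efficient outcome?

131

Left alone the workshop would choose level 4 (marginal profit stays positive).
Efficient level: k* = 2 (marginal profit ≥ marginal noise damage through 2).
The studio must at least cover the workshop's forgone profit from cutting 4→2: 114 + 17 = 131.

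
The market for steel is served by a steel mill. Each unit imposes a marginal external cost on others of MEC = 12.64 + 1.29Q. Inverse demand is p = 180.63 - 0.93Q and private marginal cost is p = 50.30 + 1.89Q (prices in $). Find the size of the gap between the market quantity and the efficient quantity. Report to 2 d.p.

Market equilibrium (private): 50.30 + 1.89Q = 180.63 - 0.93Q → Q_m = 46.2163.
Social marginal cost = private MC + MEC = 62.94 + 3.18Q.
Set SMC = demand: 62.94 + 3.18Q = 180.63 - 0.93Q → Q* = 28.6350.
Gap = |46.2163 − 28.6350| = 17.5813.

17.58 units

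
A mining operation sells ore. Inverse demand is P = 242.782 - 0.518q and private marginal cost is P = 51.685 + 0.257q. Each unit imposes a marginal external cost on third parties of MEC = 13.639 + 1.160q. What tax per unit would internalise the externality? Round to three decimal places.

Social marginal cost = private MC + MEC = 65.324 + 1.417q.
Set SMC = demand: 65.324 + 1.417q = 242.782 - 0.518q → q* = 91.7096.
The Pigouvian tax equals MEC at q*: 13.639 + 1.160×91.7096 = 120.0221.

tax = 120.022 per unit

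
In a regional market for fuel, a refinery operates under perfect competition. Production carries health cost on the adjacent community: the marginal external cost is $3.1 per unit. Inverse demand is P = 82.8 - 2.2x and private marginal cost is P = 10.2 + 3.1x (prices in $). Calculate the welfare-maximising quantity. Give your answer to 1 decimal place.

x* = 13.1

Social marginal cost = private MC + MEC = 13.3 + 3.1x.
Set SMC = demand: 13.3 + 3.1x = 82.8 - 2.2x → x* = 13.1132.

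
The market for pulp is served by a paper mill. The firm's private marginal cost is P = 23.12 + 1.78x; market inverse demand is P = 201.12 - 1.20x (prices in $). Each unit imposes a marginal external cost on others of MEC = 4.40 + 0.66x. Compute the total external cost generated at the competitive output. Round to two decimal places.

$1440.21

Market equilibrium (private): 23.12 + 1.78x = 201.12 - 1.20x → x_m = 59.7315.
Total external cost = ∫₀^{x_m} (4.40 + 0.66x) dx = 4.40×59.7315 + ½×0.66×59.7315² = 1440.2098.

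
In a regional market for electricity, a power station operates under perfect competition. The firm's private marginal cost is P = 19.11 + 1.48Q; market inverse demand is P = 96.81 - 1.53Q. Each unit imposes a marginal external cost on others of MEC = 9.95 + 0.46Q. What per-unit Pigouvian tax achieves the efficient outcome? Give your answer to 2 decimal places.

Social marginal cost = private MC + MEC = 29.06 + 1.94Q.
Set SMC = demand: 29.06 + 1.94Q = 96.81 - 1.53Q → Q* = 19.5245.
The Pigouvian tax equals MEC at Q*: 9.95 + 0.46×19.5245 = 18.9313.

tax = 18.93 per unit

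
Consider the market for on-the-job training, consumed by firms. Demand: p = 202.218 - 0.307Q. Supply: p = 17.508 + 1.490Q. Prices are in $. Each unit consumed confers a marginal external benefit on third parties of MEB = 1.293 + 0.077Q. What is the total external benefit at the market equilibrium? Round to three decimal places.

$539.672

Market equilibrium (private): 17.508 + 1.490Q = 202.218 - 0.307Q → Q_m = 102.7880.
Total external benefit = ∫₀^{Q_m} (1.293 + 0.077Q) dQ = 1.293×102.7880 + ½×0.077×102.7880² = 539.6717.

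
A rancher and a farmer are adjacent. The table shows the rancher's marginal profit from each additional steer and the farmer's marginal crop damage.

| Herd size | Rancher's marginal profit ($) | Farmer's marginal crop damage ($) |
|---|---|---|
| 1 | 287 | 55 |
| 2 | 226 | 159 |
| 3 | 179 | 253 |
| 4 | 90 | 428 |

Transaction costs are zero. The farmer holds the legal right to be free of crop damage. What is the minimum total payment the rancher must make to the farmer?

Efficient level: marginal profit ≥ marginal crop damage through level 2, so k* = 2.
With the farmer holding the right, the rancher must at least compensate total damage at k*: 55 + 159 = 214.

$214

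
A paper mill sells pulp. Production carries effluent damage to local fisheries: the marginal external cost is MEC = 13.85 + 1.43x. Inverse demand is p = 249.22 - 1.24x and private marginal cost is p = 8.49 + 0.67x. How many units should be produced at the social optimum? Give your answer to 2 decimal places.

x* = 67.93

Social marginal cost = private MC + MEC = 22.34 + 2.10x.
Set SMC = demand: 22.34 + 2.10x = 249.22 - 1.24x → x* = 67.9281.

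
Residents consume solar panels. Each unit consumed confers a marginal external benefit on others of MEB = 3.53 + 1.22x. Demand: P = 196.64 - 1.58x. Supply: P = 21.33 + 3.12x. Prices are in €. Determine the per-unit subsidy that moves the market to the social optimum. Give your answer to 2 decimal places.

Social marginal benefit = demand + MEB = 200.17 - 0.36x.
Set SMB = MC: 200.17 - 0.36x = 21.33 + 3.12x → x* = 51.3908.
The Pigouvian subsidy equals MEB at x*: 3.53 + 1.22×51.3908 = 66.2268.

subsidy = €66.23 per unit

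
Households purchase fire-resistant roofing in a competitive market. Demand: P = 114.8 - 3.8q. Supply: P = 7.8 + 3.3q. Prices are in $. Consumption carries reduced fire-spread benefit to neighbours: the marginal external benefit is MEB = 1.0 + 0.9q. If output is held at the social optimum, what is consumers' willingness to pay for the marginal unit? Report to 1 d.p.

Social marginal benefit = demand + MEB = 115.8 - 2.9q.
Set SMB = MC: 115.8 - 2.9q = 7.8 + 3.3q → q* = 17.4194.
Consumer price on the demand curve at q*: 114.8 − 3.8×17.4194 = 48.6063.

P = $48.6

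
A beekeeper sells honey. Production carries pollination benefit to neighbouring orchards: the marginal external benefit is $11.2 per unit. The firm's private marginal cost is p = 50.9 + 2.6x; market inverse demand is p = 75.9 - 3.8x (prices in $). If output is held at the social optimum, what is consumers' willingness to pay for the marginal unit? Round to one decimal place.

P = $54.4

Social marginal cost = private MC − MEB = 39.7 + 2.6x.
Set SMC = demand: 39.7 + 2.6x = 75.9 - 3.8x → x* = 5.6563.
Consumer price on the demand curve at x*: 75.9 − 3.8×5.6563 = 54.4061.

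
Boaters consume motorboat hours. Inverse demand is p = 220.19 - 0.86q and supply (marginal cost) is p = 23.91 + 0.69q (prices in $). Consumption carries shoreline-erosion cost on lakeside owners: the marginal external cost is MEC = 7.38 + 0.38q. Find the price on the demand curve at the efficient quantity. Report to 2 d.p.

P = $136.02

Social marginal benefit = demand − MEC = 212.81 - 1.24q.
Set SMB = MC: 212.81 - 1.24q = 23.91 + 0.69q → q* = 97.8756.
Consumer price on the demand curve at q*: 220.19 − 0.86×97.8756 = 136.0170.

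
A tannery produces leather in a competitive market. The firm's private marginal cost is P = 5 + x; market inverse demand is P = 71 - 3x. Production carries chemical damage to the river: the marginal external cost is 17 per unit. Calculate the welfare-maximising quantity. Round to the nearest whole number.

Social marginal cost = private MC + MEC = 22 + x.
Set SMC = demand: 22 + x = 71 - 3x → x* = 12.2500.

x* = 12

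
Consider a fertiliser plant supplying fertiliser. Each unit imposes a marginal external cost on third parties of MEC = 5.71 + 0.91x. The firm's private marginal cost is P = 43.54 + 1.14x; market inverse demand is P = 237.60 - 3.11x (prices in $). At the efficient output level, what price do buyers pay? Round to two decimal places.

Social marginal cost = private MC + MEC = 49.25 + 2.05x.
Set SMC = demand: 49.25 + 2.05x = 237.60 - 3.11x → x* = 36.5019.
Consumer price on the demand curve at x*: 237.60 − 3.11×36.5019 = 124.0791.

P = $124.08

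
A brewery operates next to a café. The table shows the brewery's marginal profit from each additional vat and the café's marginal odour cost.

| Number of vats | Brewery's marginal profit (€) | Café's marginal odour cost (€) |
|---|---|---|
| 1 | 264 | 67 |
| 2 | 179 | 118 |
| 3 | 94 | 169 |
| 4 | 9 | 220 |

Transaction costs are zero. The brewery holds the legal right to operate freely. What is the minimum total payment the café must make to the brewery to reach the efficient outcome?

Left alone the brewery would choose level 4 (marginal profit stays positive).
Efficient level: k* = 2 (marginal profit ≥ marginal odour cost through 2).
The café must at least cover the brewery's forgone profit from cutting 4→2: 94 + 9 = 103.

€103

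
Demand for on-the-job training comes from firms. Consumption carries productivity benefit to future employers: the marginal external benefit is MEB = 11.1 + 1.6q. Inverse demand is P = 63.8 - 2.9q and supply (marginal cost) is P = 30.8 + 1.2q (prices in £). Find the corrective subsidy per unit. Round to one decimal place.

subsidy = £39.3 per unit

Social marginal benefit = demand + MEB = 74.9 - 1.3q.
Set SMB = MC: 74.9 - 1.3q = 30.8 + 1.2q → q* = 17.6400.
The Pigouvian subsidy equals MEB at q*: 11.1 + 1.6×17.6400 = 39.3240.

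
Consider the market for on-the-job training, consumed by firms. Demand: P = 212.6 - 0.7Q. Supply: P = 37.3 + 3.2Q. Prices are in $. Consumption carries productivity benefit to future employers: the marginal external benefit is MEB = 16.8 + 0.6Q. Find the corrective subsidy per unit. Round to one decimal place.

subsidy = $51.7 per unit

Social marginal benefit = demand + MEB = 229.4 - 0.1Q.
Set SMB = MC: 229.4 - 0.1Q = 37.3 + 3.2Q → Q* = 58.2121.
The Pigouvian subsidy equals MEB at Q*: 16.8 + 0.6×58.2121 = 51.7273.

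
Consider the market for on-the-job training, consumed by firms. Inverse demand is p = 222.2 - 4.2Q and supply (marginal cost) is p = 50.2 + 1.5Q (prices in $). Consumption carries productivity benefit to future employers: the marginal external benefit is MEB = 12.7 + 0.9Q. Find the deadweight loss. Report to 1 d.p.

Market equilibrium (private): 50.2 + 1.5Q = 222.2 - 4.2Q → Q_m = 30.1754.
Social marginal benefit = demand + MEB = 234.9 - 3.3Q.
Set SMB = MC: 234.9 - 3.3Q = 50.2 + 1.5Q → Q* = 38.4792.
Height of the DWL triangle at Q_m is SMB(Q_m) − MC(Q_m) = MEB(Q_m) = 39.8579.
DWL = ½ × 8.3038 × 39.8579 = 165.4860.

DWL = $165.5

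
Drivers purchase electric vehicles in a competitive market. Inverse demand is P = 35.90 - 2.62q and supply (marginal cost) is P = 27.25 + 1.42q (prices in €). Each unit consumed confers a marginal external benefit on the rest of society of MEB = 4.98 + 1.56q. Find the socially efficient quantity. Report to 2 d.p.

Social marginal benefit = demand + MEB = 40.88 - 1.06q.
Set SMB = MC: 40.88 - 1.06q = 27.25 + 1.42q → q* = 5.4960.

q* = 5.50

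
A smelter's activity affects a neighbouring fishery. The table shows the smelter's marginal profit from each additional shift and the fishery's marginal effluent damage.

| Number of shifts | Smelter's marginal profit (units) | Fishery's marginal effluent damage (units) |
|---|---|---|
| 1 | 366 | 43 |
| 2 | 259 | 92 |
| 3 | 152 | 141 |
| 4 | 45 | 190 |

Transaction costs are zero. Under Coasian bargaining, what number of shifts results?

3

Bargaining reaches the level where marginal profit last exceeds marginal effluent damage.
That holds through level 3 (152 ≥ 141) but not at 4 (45 < 190).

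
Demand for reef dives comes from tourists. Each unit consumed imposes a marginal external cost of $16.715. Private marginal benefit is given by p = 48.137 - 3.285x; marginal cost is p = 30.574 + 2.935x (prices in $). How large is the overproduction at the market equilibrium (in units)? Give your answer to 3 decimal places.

Market equilibrium (private): 30.574 + 2.935x = 48.137 - 3.285x → x_m = 2.8236.
Social marginal benefit = demand − MEC = 31.422 - 3.285x.
Set SMB = MC: 31.422 - 3.285x = 30.574 + 2.935x → x* = 0.1363.
Gap = |2.8236 − 0.1363| = 2.6873.

2.687 units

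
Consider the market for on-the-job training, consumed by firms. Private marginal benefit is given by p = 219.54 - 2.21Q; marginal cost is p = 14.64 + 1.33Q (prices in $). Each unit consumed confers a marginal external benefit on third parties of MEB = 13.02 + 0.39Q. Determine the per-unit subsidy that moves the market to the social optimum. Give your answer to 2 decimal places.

Social marginal benefit = demand + MEB = 232.56 - 1.82Q.
Set SMB = MC: 232.56 - 1.82Q = 14.64 + 1.33Q → Q* = 69.1810.
The Pigouvian subsidy equals MEB at Q*: 13.02 + 0.39×69.1810 = 40.0006.

subsidy = $40.00 per unit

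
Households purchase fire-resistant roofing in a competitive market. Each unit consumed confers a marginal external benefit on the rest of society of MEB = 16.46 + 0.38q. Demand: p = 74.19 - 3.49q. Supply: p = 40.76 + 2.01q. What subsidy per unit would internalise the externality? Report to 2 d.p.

Social marginal benefit = demand + MEB = 90.65 - 3.11q.
Set SMB = MC: 90.65 - 3.11q = 40.76 + 2.01q → q* = 9.7441.
The Pigouvian subsidy equals MEB at q*: 16.46 + 0.38×9.7441 = 20.1628.

subsidy = 20.16 per unit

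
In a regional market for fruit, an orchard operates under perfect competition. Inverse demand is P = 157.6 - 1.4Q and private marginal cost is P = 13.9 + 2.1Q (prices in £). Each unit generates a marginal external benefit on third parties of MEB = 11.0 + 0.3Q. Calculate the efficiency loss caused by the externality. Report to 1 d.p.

Market equilibrium (private): 13.9 + 2.1Q = 157.6 - 1.4Q → Q_m = 41.0571.
Social marginal cost = private MC − MEB = 2.9 + 1.8Q.
Set SMC = demand: 2.9 + 1.8Q = 157.6 - 1.4Q → Q* = 48.3438.
The loss is the area between SMC and demand from Q* to Q_m; with linear curves that's a triangle of height MEB(Q_m).
DWL = ½ × 7.2867 × 23.3171 = 84.9524.

DWL = £85.0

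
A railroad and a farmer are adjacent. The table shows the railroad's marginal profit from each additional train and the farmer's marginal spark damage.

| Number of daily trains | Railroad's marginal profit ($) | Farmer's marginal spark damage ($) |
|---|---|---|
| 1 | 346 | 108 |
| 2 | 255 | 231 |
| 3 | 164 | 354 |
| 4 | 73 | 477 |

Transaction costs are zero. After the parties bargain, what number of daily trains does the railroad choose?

Bargaining reaches the level where marginal profit last exceeds marginal spark damage.
That holds through level 2 (255 ≥ 231) but not at 3 (164 < 354).

2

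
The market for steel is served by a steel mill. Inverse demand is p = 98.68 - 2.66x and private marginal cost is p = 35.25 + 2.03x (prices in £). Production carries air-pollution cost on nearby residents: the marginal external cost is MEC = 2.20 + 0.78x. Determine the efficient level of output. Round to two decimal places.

x* = 11.19

Social marginal cost = private MC + MEC = 37.45 + 2.81x.
Set SMC = demand: 37.45 + 2.81x = 98.68 - 2.66x → x* = 11.1938.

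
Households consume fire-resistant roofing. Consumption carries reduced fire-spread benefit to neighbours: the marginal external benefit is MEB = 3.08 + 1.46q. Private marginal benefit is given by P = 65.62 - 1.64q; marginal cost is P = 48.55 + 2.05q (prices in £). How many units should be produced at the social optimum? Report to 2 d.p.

Social marginal benefit = demand + MEB = 68.70 - 0.18q.
Set SMB = MC: 68.70 - 0.18q = 48.55 + 2.05q → q* = 9.0359.

q* = 9.04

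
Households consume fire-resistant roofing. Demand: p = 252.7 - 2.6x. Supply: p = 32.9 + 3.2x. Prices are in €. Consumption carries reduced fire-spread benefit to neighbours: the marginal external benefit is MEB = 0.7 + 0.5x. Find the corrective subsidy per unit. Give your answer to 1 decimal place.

Social marginal benefit = demand + MEB = 253.4 - 2.1x.
Set SMB = MC: 253.4 - 2.1x = 32.9 + 3.2x → x* = 41.6038.
The Pigouvian subsidy equals MEB at x*: 0.7 + 0.5×41.6038 = 21.5019.

subsidy = €21.5 per unit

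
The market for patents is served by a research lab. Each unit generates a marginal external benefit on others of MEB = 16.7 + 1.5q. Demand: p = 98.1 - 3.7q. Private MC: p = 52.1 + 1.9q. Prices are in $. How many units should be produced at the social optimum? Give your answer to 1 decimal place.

Social marginal cost = private MC − MEB = 35.4 + 0.4q.
Set SMC = demand: 35.4 + 0.4q = 98.1 - 3.7q → q* = 15.2927.

q* = 15.3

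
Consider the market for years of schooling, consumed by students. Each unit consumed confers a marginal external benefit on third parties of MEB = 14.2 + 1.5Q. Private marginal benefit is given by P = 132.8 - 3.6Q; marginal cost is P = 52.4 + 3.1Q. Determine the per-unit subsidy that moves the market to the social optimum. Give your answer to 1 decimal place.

Social marginal benefit = demand + MEB = 147.0 - 2.1Q.
Set SMB = MC: 147.0 - 2.1Q = 52.4 + 3.1Q → Q* = 18.1923.
The Pigouvian subsidy equals MEB at Q*: 14.2 + 1.5×18.1923 = 41.4885.

subsidy = 41.5 per unit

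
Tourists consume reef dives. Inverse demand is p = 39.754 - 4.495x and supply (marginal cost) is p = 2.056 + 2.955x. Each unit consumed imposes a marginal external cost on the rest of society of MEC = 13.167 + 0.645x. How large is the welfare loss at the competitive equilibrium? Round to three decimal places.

DWL = 16.675

Market equilibrium (private): 2.056 + 2.955x = 39.754 - 4.495x → x_m = 5.0601.
Social marginal benefit = demand − MEC = 26.587 - 5.140x.
Set SMB = MC: 26.587 - 5.140x = 2.056 + 2.955x → x* = 3.0304.
Height of the DWL triangle at x_m is MC(x_m) − SMB(x_m) = MEC(x_m) = 16.4308.
DWL = ½ × 2.0297 × 16.4308 = 16.6748.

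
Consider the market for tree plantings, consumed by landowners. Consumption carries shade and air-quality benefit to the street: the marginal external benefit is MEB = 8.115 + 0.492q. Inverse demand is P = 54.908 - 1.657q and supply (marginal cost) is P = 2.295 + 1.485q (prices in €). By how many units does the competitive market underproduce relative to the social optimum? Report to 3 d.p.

6.171 units

Market equilibrium (private): 2.295 + 1.485q = 54.908 - 1.657q → q_m = 16.7451.
Social marginal benefit = demand + MEB = 63.023 - 1.165q.
Set SMB = MC: 63.023 - 1.165q = 2.295 + 1.485q → q* = 22.9162.
Gap = |16.7451 − 22.9162| = 6.1711.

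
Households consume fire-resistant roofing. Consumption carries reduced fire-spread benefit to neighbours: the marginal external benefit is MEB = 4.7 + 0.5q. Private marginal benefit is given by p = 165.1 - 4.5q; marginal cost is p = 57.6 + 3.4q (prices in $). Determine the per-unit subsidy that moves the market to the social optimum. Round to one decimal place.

subsidy = $12.3 per unit

Social marginal benefit = demand + MEB = 169.8 - 4.0q.
Set SMB = MC: 169.8 - 4.0q = 57.6 + 3.4q → q* = 15.1622.
The Pigouvian subsidy equals MEB at q*: 4.7 + 0.5×15.1622 = 12.2811.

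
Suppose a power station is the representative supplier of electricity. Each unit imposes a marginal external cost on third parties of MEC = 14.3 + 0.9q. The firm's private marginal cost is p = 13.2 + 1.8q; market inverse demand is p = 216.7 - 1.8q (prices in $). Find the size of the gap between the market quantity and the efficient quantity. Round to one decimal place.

14.5 units

Market equilibrium (private): 13.2 + 1.8q = 216.7 - 1.8q → q_m = 56.5278.
Social marginal cost = private MC + MEC = 27.5 + 2.7q.
Set SMC = demand: 27.5 + 2.7q = 216.7 - 1.8q → q* = 42.0444.
Gap = |56.5278 − 42.0444| = 14.4834.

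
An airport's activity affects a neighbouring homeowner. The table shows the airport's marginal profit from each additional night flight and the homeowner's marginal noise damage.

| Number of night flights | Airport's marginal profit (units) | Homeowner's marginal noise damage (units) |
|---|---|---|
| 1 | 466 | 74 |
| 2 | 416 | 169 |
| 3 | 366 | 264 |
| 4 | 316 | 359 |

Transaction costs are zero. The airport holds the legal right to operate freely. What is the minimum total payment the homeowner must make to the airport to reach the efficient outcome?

316

Left alone the airport would choose level 4 (marginal profit stays positive).
Efficient level: k* = 3 (marginal profit ≥ marginal noise damage through 3).
The homeowner must at least cover the airport's forgone profit from cutting 4→3: 316 = 316.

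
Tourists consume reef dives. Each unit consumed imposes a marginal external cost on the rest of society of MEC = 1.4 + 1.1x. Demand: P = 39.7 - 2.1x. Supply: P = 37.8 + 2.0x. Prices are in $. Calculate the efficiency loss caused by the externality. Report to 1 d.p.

DWL = $0.4

Market equilibrium (private): 37.8 + 2.0x = 39.7 - 2.1x → x_m = 0.4634.
Social marginal benefit = demand − MEC = 38.3 - 3.2x.
Set SMB = MC: 38.3 - 3.2x = 37.8 + 2.0x → x* = 0.0962.
Height of the DWL triangle at x_m is MC(x_m) − SMB(x_m) = MEC(x_m) = 1.9098.
DWL = ½ × 0.3672 × 1.9098 = 0.3506.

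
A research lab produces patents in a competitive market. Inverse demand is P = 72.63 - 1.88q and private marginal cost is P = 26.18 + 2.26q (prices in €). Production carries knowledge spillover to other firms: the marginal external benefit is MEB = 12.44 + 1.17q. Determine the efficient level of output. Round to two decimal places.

Social marginal cost = private MC − MEB = 13.74 + 1.09q.
Set SMC = demand: 13.74 + 1.09q = 72.63 - 1.88q → q* = 19.8283.

q* = 19.83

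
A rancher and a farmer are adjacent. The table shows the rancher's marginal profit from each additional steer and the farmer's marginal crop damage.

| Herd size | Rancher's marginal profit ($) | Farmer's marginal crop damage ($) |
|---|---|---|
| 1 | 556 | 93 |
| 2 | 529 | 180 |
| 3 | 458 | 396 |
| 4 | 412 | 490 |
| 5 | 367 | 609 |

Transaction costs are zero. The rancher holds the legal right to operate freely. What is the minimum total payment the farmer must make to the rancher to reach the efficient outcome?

Left alone the rancher would choose level 5 (marginal profit stays positive).
Efficient level: k* = 3 (marginal profit ≥ marginal crop damage through 3).
The farmer must at least cover the rancher's forgone profit from cutting 5→3: 412 + 367 = 779.

$779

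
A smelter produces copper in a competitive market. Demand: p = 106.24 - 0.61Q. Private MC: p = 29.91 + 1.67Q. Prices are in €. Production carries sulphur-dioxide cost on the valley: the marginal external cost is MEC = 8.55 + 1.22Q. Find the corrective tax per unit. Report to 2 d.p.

Social marginal cost = private MC + MEC = 38.46 + 2.89Q.
Set SMC = demand: 38.46 + 2.89Q = 106.24 - 0.61Q → Q* = 19.3657.
The Pigouvian tax equals MEC at Q*: 8.55 + 1.22×19.3657 = 32.1762.

tax = €32.18 per unit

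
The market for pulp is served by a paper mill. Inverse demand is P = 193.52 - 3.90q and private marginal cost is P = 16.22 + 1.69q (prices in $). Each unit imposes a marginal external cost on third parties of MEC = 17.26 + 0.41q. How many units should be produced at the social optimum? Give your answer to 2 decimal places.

q* = 26.67

Social marginal cost = private MC + MEC = 33.48 + 2.10q.
Set SMC = demand: 33.48 + 2.10q = 193.52 - 3.90q → q* = 26.6733.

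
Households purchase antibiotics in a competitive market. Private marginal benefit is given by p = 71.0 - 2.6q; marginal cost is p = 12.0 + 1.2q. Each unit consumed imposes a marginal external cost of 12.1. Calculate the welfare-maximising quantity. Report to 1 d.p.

Social marginal benefit = demand − MEC = 58.9 - 2.6q.
Set SMB = MC: 58.9 - 2.6q = 12.0 + 1.2q → q* = 12.3421.

q* = 12.3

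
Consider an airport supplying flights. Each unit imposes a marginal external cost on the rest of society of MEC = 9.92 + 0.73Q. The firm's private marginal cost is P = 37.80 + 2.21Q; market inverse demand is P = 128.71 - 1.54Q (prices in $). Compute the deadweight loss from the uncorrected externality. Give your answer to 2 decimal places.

Market equilibrium (private): 37.80 + 2.21Q = 128.71 - 1.54Q → Q_m = 24.2427.
Social marginal cost = private MC + MEC = 47.72 + 2.94Q.
Set SMC = demand: 47.72 + 2.94Q = 128.71 - 1.54Q → Q* = 18.0781.
Between Q* and Q_m the wedge SMC − demand runs linearly from 0 to MEC(Q_m), so the loss is a triangle.
DWL = ½ × 6.1646 × 27.6171 = 85.1242.

DWL = $85.12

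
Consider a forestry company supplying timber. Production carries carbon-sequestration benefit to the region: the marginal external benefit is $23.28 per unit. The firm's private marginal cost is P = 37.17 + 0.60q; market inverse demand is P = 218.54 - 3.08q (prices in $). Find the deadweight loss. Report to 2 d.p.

DWL = $73.64

Market equilibrium (private): 37.17 + 0.60q = 218.54 - 3.08q → q_m = 49.2853.
Social marginal cost = private MC − MEB = 13.89 + 0.60q.
Set SMC = demand: 13.89 + 0.60q = 218.54 - 3.08q → q* = 55.6114.
The loss is the area between SMC and demand from q* to q_m; with linear curves that's a triangle of height MEB(q_m).
DWL = ½ × 6.3261 × 23.2800 = 73.6358.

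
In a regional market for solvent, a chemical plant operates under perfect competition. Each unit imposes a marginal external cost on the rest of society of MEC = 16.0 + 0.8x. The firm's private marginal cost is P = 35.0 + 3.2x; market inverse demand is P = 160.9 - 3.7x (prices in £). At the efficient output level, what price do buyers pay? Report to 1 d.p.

P = £108.1

Social marginal cost = private MC + MEC = 51.0 + 4.0x.
Set SMC = demand: 51.0 + 4.0x = 160.9 - 3.7x → x* = 14.2727.
Consumer price on the demand curve at x*: 160.9 − 3.7×14.2727 = 108.0910.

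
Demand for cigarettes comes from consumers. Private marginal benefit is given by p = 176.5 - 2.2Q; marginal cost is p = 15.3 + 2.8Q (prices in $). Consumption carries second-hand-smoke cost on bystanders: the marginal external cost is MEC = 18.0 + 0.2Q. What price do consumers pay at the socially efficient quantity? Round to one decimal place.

Social marginal benefit = demand − MEC = 158.5 - 2.4Q.
Set SMB = MC: 158.5 - 2.4Q = 15.3 + 2.8Q → Q* = 27.5385.
Consumer price on the demand curve at Q*: 176.5 − 2.2×27.5385 = 115.9153.

P = $115.9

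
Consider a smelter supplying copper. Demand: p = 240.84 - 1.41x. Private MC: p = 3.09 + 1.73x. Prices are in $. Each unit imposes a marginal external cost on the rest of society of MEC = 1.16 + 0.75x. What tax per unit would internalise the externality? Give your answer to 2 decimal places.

tax = $46.78 per unit

Social marginal cost = private MC + MEC = 4.25 + 2.48x.
Set SMC = demand: 4.25 + 2.48x = 240.84 - 1.41x → x* = 60.8201.
The Pigouvian tax equals MEC at x*: 1.16 + 0.75×60.8201 = 46.7751.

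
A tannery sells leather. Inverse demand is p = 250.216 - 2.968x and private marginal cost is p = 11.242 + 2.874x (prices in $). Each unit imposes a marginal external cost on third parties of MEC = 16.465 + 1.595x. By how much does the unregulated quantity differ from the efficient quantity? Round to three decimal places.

10.987 units

Market equilibrium (private): 11.242 + 2.874x = 250.216 - 2.968x → x_m = 40.9062.
Social marginal cost = private MC + MEC = 27.707 + 4.469x.
Set SMC = demand: 27.707 + 4.469x = 250.216 - 2.968x → x* = 29.9192.
Gap = |40.9062 − 29.9192| = 10.9870.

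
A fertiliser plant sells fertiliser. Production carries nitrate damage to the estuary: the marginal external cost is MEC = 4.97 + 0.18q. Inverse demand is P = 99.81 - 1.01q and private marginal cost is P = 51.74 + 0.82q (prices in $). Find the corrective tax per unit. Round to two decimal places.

tax = $8.83 per unit

Social marginal cost = private MC + MEC = 56.71 + q.
Set SMC = demand: 56.71 + q = 99.81 - 1.01q → q* = 21.4428.
The Pigouvian tax equals MEC at q*: 4.97 + 0.18×21.4428 = 8.8297.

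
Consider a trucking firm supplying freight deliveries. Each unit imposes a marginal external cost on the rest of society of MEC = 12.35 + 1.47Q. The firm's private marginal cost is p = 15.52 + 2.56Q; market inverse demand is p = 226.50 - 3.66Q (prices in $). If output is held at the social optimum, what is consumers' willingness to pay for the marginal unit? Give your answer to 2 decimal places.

P = $131.96

Social marginal cost = private MC + MEC = 27.87 + 4.03Q.
Set SMC = demand: 27.87 + 4.03Q = 226.50 - 3.66Q → Q* = 25.8296.
Consumer price on the demand curve at Q*: 226.50 − 3.66×25.8296 = 131.9637.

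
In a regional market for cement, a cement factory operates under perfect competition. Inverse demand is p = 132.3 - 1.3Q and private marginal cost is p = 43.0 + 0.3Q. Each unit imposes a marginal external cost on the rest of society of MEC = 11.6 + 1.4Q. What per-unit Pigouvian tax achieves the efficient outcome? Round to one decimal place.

Social marginal cost = private MC + MEC = 54.6 + 1.7Q.
Set SMC = demand: 54.6 + 1.7Q = 132.3 - 1.3Q → Q* = 25.9000.
The Pigouvian tax equals MEC at Q*: 11.6 + 1.4×25.9000 = 47.8600.

tax = 47.9 per unit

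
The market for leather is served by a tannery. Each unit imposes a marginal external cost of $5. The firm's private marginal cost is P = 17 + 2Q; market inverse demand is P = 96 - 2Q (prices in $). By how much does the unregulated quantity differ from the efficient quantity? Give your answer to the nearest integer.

Market equilibrium (private): 17 + 2Q = 96 - 2Q → Q_m = 19.7500.
Social marginal cost = private MC + MEC = 22 + 2Q.
Set SMC = demand: 22 + 2Q = 96 - 2Q → Q* = 18.5000.
Gap = |19.7500 − 18.5000| = 1.2500.

1 units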